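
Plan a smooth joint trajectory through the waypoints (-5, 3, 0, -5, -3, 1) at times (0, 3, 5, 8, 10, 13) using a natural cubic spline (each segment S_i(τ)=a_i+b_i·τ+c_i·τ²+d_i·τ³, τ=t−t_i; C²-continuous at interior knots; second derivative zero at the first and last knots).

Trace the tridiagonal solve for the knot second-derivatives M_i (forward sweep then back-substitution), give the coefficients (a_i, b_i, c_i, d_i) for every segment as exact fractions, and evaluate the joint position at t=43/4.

Δ: Δ0=8/3, Δ1=-3/2, Δ2=-5/3, Δ3=1, Δ4=4/3
row 1: diag=10, rhs=-25; c'=1/5, d'=-5/2
row 2: denom=10−2·1/5=48/5; d'=(-1−2·-5/2)/(48/5)=5/12
row 3: denom=10−3·5/16=145/16; d'=(16−3·5/12)/(145/16)=236/145
row 4: denom=10−2·32/145=1386/145; d'=(2−2·236/145)/(1386/145)=-13/99
back: M4=-13/99
back: M3=236/145−32/145·-13/99=164/99
back: M2=5/12−5/16·164/99=-10/99
back: M1=-5/2−1/5·-10/99=-491/198
M: M0=0, M1=-491/198, M2=-10/99, M3=164/99, M4=-13/99, M5=0
seg 0: a=-5, c=M0/2=0, d=(M1−M0)/(6·3)=-491/3564, b=Δ0−h0·(2M0+M1)/6=1547/396
seg 1: a=3, c=M1/2=-491/396, d=(M2−M1)/(6·2)=157/792, b=Δ1−h1·(2M1+M2)/6=37/198
seg 2: a=0, c=M2/2=-5/99, d=(M3−M2)/(6·3)=29/297, b=Δ2−h2·(2M2+M3)/6=-79/33
seg 3: a=-5, c=M3/2=82/99, d=(M4−M3)/(6·2)=-59/396, b=Δ3−h3·(2M3+M4)/6=-2/33
seg 4: a=-3, c=M4/2=-13/198, d=(M5−M4)/(6·3)=13/1782, b=Δ4−h4·(2M4+M5)/6=145/99
t_q=43/4 → seg 4, τ=3/4; S=-3+145/99·τ+-13/198·τ²+13/1782·τ³=-2725/1408

  seg 0: a=-5 b=1547/396 c=0 d=-491/3564
  seg 1: a=3 b=37/198 c=-491/396 d=157/792
  seg 2: a=0 b=-79/33 c=-5/99 d=29/297
  seg 3: a=-5 b=-2/33 c=82/99 d=-59/396
  seg 4: a=-3 b=145/99 c=-13/198 d=13/1782
S(43/4) = -2725/1408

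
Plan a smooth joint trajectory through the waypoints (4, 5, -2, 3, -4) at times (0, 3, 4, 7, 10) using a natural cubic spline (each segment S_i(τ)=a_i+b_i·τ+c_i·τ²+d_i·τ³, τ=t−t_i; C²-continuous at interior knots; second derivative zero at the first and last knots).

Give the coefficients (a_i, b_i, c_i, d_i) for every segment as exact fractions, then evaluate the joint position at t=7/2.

  seg 0: a=4 b=415/114 c=0 d=-377/1026
  seg 1: a=5 b=-358/57 c=-377/114 d=295/114
  seg 2: a=-2 b=-195/38 c=254/57 d=-749/1026
  seg 3: a=3 b=36/19 c=-241/114 d=241/1026
S(7/2) = 1237/912

Δ: Δ0=1/3, Δ1=-7, Δ2=5/3, Δ3=-7/3
row 1: diag=8, rhs=-44; c'=1/8, d'=-11/2
row 2: denom=8−1·1/8=63/8; d'=(52−1·-11/2)/(63/8)=460/63
row 3: denom=12−3·8/21=76/7; d'=(-24−3·460/63)/(76/7)=-241/57
back: M3=-241/57
back: M2=460/63−8/21·-241/57=508/57
back: M1=-11/2−1/8·508/57=-377/57
M: M0=0, M1=-377/57, M2=508/57, M3=-241/57, M4=0
seg 0: a=4, c=M0/2=0, d=(M1−M0)/(6·3)=-377/1026, b=Δ0−h0·(2M0+M1)/6=415/114
seg 1: a=5, c=M1/2=-377/114, d=(M2−M1)/(6·1)=295/114, b=Δ1−h1·(2M1+M2)/6=-358/57
seg 2: a=-2, c=M2/2=254/57, d=(M3−M2)/(6·3)=-749/1026, b=Δ2−h2·(2M2+M3)/6=-195/38
seg 3: a=3, c=M3/2=-241/114, d=(M4−M3)/(6·3)=241/1026, b=Δ3−h3·(2M3+M4)/6=36/19
t_q=7/2 → seg 1, τ=1/2; S=5+-358/57·τ+-377/114·τ²+295/114·τ³=1237/912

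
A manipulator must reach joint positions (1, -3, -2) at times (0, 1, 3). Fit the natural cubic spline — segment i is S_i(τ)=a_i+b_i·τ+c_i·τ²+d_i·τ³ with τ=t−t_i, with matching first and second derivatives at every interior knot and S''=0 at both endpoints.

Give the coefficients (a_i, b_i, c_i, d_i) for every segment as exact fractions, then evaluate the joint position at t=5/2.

Δ: Δ0=-4, Δ1=1/2
row 1: diag=6, rhs=27; c'=1/3, d'=9/2
back: M1=9/2
M: M0=0, M1=9/2, M2=0
seg 0: a=1, c=M0/2=0, d=(M1−M0)/(6·1)=3/4, b=Δ0−h0·(2M0+M1)/6=-19/4
seg 1: a=-3, c=M1/2=9/4, d=(M2−M1)/(6·2)=-3/8, b=Δ1−h1·(2M1+M2)/6=-5/2
t_q=5/2 → seg 1, τ=3/2; S=-3+-5/2·τ+9/4·τ²+-3/8·τ³=-189/64

  seg 0: a=1 b=-19/4 c=0 d=3/4
  seg 1: a=-3 b=-5/2 c=9/4 d=-3/8
S(5/2) = -189/64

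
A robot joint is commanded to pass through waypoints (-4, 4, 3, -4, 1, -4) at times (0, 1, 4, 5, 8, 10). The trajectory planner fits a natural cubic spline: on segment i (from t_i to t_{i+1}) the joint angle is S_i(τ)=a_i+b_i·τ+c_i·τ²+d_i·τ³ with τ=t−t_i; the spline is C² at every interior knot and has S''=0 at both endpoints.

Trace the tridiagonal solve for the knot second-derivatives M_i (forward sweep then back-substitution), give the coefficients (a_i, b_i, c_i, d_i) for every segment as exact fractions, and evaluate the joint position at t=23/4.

Δ: Δ0=8, Δ1=-1/3, Δ2=-7, Δ3=5/3, Δ4=-5/2
row 1: diag=8, rhs=-50; c'=3/8, d'=-25/4
row 2: denom=8−3·3/8=55/8; d'=(-40−3·-25/4)/(55/8)=-34/11
row 3: denom=8−1·8/55=432/55; d'=(52−1·-34/11)/(432/55)=505/72
row 4: denom=10−3·55/144=425/48; d'=(-25−3·505/72)/(425/48)=-26/5
back: M4=-26/5
back: M3=505/72−55/144·-26/5=9
back: M2=-34/11−8/55·9=-22/5
back: M1=-25/4−3/8·-22/5=-23/5
M: M0=0, M1=-23/5, M2=-22/5, M3=9, M4=-26/5, M5=0
seg 0: a=-4, c=M0/2=0, d=(M1−M0)/(6·1)=-23/30, b=Δ0−h0·(2M0+M1)/6=263/30
seg 1: a=4, c=M1/2=-23/10, d=(M2−M1)/(6·3)=1/90, b=Δ1−h1·(2M1+M2)/6=97/15
seg 2: a=3, c=M2/2=-11/5, d=(M3−M2)/(6·1)=67/30, b=Δ2−h2·(2M2+M3)/6=-211/30
seg 3: a=-4, c=M3/2=9/2, d=(M4−M3)/(6·3)=-71/90, b=Δ3−h3·(2M3+M4)/6=-71/15
seg 4: a=1, c=M4/2=-13/5, d=(M5−M4)/(6·2)=13/30, b=Δ4−h4·(2M4+M5)/6=29/30
t_q=23/4 → seg 3, τ=3/4; S=-4+-71/15·τ+9/2·τ²+-71/90·τ³=-685/128

  seg 0: a=-4 b=263/30 c=0 d=-23/30
  seg 1: a=4 b=97/15 c=-23/10 d=1/90
  seg 2: a=3 b=-211/30 c=-11/5 d=67/30
  seg 3: a=-4 b=-71/15 c=9/2 d=-71/90
  seg 4: a=1 b=29/30 c=-13/5 d=13/30
S(23/4) = -685/128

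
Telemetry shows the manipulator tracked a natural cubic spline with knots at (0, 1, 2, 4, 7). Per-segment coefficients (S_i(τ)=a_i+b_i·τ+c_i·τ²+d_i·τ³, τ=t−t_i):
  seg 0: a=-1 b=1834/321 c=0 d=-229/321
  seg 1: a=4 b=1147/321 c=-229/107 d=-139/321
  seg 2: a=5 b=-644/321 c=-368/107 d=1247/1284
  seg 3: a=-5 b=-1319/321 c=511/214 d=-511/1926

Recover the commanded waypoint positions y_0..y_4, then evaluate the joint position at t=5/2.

y_0 = S_0(0) = a_0 = -1
y_1 = S_1(0) = a_1 = 4
y_2 = S_2(0) = a_2 = 5
y_3 = S_3(0) = a_3 = -5
y_4 = S_3(3) = -3
t_q=5/2 is in segment 2 (τ=1/2); S_2(τ)=11157/3424

y_0=-1 y_1=4 y_2=5 y_3=-5 y_4=-3
S(5/2) = 11157/3424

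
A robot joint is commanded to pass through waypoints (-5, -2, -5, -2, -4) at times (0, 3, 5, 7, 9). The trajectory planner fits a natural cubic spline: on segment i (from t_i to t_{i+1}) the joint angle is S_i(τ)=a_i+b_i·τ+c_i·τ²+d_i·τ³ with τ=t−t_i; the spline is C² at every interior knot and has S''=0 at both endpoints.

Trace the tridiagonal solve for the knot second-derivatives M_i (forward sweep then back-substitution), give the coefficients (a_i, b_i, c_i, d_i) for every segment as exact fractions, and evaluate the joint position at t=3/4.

Δ: Δ0=1, Δ1=-3/2, Δ2=3/2, Δ3=-1
row 1: diag=10, rhs=-15; c'=1/5, d'=-3/2
row 2: denom=8−2·1/5=38/5; d'=(18−2·-3/2)/(38/5)=105/38
row 3: denom=8−2·5/19=142/19; d'=(-15−2·105/38)/(142/19)=-195/71
back: M3=-195/71
back: M2=105/38−5/19·-195/71=495/142
back: M1=-3/2−1/5·495/142=-156/71
M: M0=0, M1=-156/71, M2=495/142, M3=-195/71, M4=0
seg 0: a=-5, c=M0/2=0, d=(M1−M0)/(6·3)=-26/213, b=Δ0−h0·(2M0+M1)/6=149/71
seg 1: a=-2, c=M1/2=-78/71, d=(M2−M1)/(6·2)=269/568, b=Δ1−h1·(2M1+M2)/6=-85/71
seg 2: a=-5, c=M2/2=495/284, d=(M3−M2)/(6·2)=-295/568, b=Δ2−h2·(2M2+M3)/6=13/142
seg 3: a=-2, c=M3/2=-195/142, d=(M4−M3)/(6·2)=65/284, b=Δ3−h3·(2M3+M4)/6=59/71
t_q=3/4 → seg 0, τ=3/4; S=-5+149/71·τ+0·τ²+-26/213·τ³=-7901/2272

  seg 0: a=-5 b=149/71 c=0 d=-26/213
  seg 1: a=-2 b=-85/71 c=-78/71 d=269/568
  seg 2: a=-5 b=13/142 c=495/284 d=-295/568
  seg 3: a=-2 b=59/71 c=-195/142 d=65/284
S(3/4) = -7901/2272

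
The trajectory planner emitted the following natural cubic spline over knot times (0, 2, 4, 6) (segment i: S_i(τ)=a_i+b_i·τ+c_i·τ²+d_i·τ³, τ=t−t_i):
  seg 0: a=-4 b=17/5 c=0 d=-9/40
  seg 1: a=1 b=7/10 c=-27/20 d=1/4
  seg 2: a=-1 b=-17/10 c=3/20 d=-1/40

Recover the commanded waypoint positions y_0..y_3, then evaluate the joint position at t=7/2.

y_0 = S_0(0) = a_0 = -4
y_1 = S_1(0) = a_1 = 1
y_2 = S_2(0) = a_2 = -1
y_3 = S_2(2) = -4
t_q=7/2 is in segment 1 (τ=3/2); S_1(τ)=-23/160

y_0=-4 y_1=1 y_2=-1 y_3=-4
S(7/2) = -23/160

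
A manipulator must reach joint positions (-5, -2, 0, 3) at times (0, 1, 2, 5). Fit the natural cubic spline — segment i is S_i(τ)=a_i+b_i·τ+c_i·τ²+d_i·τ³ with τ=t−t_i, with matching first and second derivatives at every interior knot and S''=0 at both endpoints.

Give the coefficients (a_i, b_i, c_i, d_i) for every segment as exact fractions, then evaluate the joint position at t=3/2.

Δ: Δ0=3, Δ1=2, Δ2=1
row 1: diag=4, rhs=-6; c'=1/4, d'=-3/2
row 2: denom=8−1·1/4=31/4; d'=(-6−1·-3/2)/(31/4)=-18/31
back: M2=-18/31
back: M1=-3/2−1/4·-18/31=-42/31
M: M0=0, M1=-42/31, M2=-18/31, M3=0
seg 0: a=-5, c=M0/2=0, d=(M1−M0)/(6·1)=-7/31, b=Δ0−h0·(2M0+M1)/6=100/31
seg 1: a=-2, c=M1/2=-21/31, d=(M2−M1)/(6·1)=4/31, b=Δ1−h1·(2M1+M2)/6=79/31
seg 2: a=0, c=M2/2=-9/31, d=(M3−M2)/(6·3)=1/31, b=Δ2−h2·(2M2+M3)/6=49/31
t_q=3/2 → seg 1, τ=1/2; S=-2+79/31·τ+-21/31·τ²+4/31·τ³=-109/124

  seg 0: a=-5 b=100/31 c=0 d=-7/31
  seg 1: a=-2 b=79/31 c=-21/31 d=4/31
  seg 2: a=0 b=49/31 c=-9/31 d=1/31
S(3/2) = -109/124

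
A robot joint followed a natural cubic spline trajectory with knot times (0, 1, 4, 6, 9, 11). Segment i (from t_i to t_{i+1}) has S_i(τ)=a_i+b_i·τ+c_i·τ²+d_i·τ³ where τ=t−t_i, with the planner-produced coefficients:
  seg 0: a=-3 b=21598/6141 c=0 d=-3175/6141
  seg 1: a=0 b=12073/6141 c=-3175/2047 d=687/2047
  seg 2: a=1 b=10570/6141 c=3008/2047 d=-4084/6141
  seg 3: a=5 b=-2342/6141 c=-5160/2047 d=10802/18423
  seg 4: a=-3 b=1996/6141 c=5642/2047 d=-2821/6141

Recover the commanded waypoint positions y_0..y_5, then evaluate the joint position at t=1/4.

y_0=-3 y_1=0 y_2=1 y_3=5 y_4=-3 y_5=5
S(1/4) = -278893/131008

y_0 = S_0(0) = a_0 = -3
y_1 = S_1(0) = a_1 = 0
y_2 = S_2(0) = a_2 = 1
y_3 = S_3(0) = a_3 = 5
y_4 = S_4(0) = a_4 = -3
y_5 = S_4(2) = 5
t_q=1/4 is in segment 0 (τ=1/4); S_0(τ)=-278893/131008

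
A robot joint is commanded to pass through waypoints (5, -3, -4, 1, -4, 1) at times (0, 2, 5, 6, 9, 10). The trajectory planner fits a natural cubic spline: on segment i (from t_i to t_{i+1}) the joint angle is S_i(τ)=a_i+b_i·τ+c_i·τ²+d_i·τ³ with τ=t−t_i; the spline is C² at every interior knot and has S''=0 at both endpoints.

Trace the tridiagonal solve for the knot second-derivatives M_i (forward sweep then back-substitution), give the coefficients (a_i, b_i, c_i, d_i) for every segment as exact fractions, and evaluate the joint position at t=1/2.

  seg 0: a=5 b=-16268/3825 c=0 d=242/3825
  seg 1: a=-3 b=-13364/3825 c=484/1275 d=7733/34425
  seg 2: a=-4 b=1091/225 c=1837/765 d=-2869/1275
  seg 3: a=1 b=11096/3825 c=-16636/3825 d=32437/34425
  seg 4: a=-4 b=8591/3825 c=5267/1275 d=-5267/3825
S(1/2) = 2939/1020

Δ: Δ0=-4, Δ1=-1/3, Δ2=5, Δ3=-5/3, Δ4=5
row 1: diag=10, rhs=22; c'=3/10, d'=11/5
row 2: denom=8−3·3/10=71/10; d'=(32−3·11/5)/(71/10)=254/71
row 3: denom=8−1·10/71=558/71; d'=(-40−1·254/71)/(558/71)=-1547/279
row 4: denom=8−3·71/186=425/62; d'=(40−3·-1547/279)/(425/62)=10534/1275
back: M4=10534/1275
back: M3=-1547/279−71/186·10534/1275=-33272/3825
back: M2=254/71−10/71·-33272/3825=3674/765
back: M1=11/5−3/10·3674/765=968/1275
M: M0=0, M1=968/1275, M2=3674/765, M3=-33272/3825, M4=10534/1275, M5=0
seg 0: a=5, c=M0/2=0, d=(M1−M0)/(6·2)=242/3825, b=Δ0−h0·(2M0+M1)/6=-16268/3825
seg 1: a=-3, c=M1/2=484/1275, d=(M2−M1)/(6·3)=7733/34425, b=Δ1−h1·(2M1+M2)/6=-13364/3825
seg 2: a=-4, c=M2/2=1837/765, d=(M3−M2)/(6·1)=-2869/1275, b=Δ2−h2·(2M2+M3)/6=1091/225
seg 3: a=1, c=M3/2=-16636/3825, d=(M4−M3)/(6·3)=32437/34425, b=Δ3−h3·(2M3+M4)/6=11096/3825
seg 4: a=-4, c=M4/2=5267/1275, d=(M5−M4)/(6·1)=-5267/3825, b=Δ4−h4·(2M4+M5)/6=8591/3825
t_q=1/2 → seg 0, τ=1/2; S=5+-16268/3825·τ+0·τ²+242/3825·τ³=2939/1020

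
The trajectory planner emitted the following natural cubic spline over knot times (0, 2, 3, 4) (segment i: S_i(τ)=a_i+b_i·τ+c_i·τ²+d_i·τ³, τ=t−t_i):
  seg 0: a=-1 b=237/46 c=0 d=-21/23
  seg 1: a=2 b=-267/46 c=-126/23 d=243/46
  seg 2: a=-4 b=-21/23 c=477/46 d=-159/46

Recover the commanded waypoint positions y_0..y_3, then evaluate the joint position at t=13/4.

y_0 = S_0(0) = a_0 = -1
y_1 = S_1(0) = a_1 = 2
y_2 = S_2(0) = a_2 = -4
y_3 = S_2(1) = 2
t_q=13/4 is in segment 2 (τ=1/4); S_2(τ)=-10699/2944

y_0=-1 y_1=2 y_2=-4 y_3=2
S(13/4) = -10699/2944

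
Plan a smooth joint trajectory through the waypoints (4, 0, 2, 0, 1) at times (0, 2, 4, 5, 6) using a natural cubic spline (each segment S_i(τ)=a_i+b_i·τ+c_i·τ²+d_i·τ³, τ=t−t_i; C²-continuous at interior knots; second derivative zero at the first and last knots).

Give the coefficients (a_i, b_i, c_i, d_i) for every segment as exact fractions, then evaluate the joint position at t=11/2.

Δ: Δ0=-2, Δ1=1, Δ2=-2, Δ3=1
row 1: diag=8, rhs=18; c'=1/4, d'=9/4
row 2: denom=6−2·1/4=11/2; d'=(-18−2·9/4)/(11/2)=-45/11
row 3: denom=4−1·2/11=42/11; d'=(18−1·-45/11)/(42/11)=81/14
back: M3=81/14
back: M2=-45/11−2/11·81/14=-36/7
back: M1=9/4−1/4·-36/7=99/28
M: M0=0, M1=99/28, M2=-36/7, M3=81/14, M4=0
seg 0: a=4, c=M0/2=0, d=(M1−M0)/(6·2)=33/112, b=Δ0−h0·(2M0+M1)/6=-89/28
seg 1: a=0, c=M1/2=99/56, d=(M2−M1)/(6·2)=-81/112, b=Δ1−h1·(2M1+M2)/6=5/14
seg 2: a=2, c=M2/2=-18/7, d=(M3−M2)/(6·1)=51/28, b=Δ2−h2·(2M2+M3)/6=-5/4
seg 3: a=0, c=M3/2=81/28, d=(M4−M3)/(6·1)=-27/28, b=Δ3−h3·(2M3+M4)/6=-13/14
t_q=11/2 → seg 3, τ=1/2; S=0+-13/14·τ+81/28·τ²+-27/28·τ³=31/224

  seg 0: a=4 b=-89/28 c=0 d=33/112
  seg 1: a=0 b=5/14 c=99/56 d=-81/112
  seg 2: a=2 b=-5/4 c=-18/7 d=51/28
  seg 3: a=0 b=-13/14 c=81/28 d=-27/28
S(11/2) = 31/224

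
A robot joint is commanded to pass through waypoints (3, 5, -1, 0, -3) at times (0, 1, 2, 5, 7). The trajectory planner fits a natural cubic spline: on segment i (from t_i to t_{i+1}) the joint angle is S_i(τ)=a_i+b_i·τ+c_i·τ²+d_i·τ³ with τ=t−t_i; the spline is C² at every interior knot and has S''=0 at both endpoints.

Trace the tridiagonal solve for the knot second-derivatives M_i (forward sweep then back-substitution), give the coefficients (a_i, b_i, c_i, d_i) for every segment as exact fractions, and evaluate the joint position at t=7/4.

Δ: Δ0=2, Δ1=-6, Δ2=1/3, Δ3=-3/2
row 1: diag=4, rhs=-48; c'=1/4, d'=-12
row 2: denom=8−1·1/4=31/4; d'=(38−1·-12)/(31/4)=200/31
row 3: denom=10−3·12/31=274/31; d'=(-11−3·200/31)/(274/31)=-941/274
back: M3=-941/274
back: M2=200/31−12/31·-941/274=1066/137
back: M1=-12−1/4·1066/137=-3821/274
M: M0=0, M1=-3821/274, M2=1066/137, M3=-941/274, M4=0
seg 0: a=3, c=M0/2=0, d=(M1−M0)/(6·1)=-3821/1644, b=Δ0−h0·(2M0+M1)/6=7109/1644
seg 1: a=5, c=M1/2=-3821/548, d=(M2−M1)/(6·1)=5953/1644, b=Δ1−h1·(2M1+M2)/6=-2177/822
seg 2: a=-1, c=M2/2=533/137, d=(M3−M2)/(6·3)=-3073/4932, b=Δ2−h2·(2M2+M3)/6=-9421/1644
seg 3: a=0, c=M3/2=-941/548, d=(M4−M3)/(6·2)=941/3288, b=Δ3−h3·(2M3+M4)/6=649/822
t_q=7/4 → seg 1, τ=3/4; S=5+-2177/822·τ+-3821/548·τ²+5953/1644·τ³=21717/35072

  seg 0: a=3 b=7109/1644 c=0 d=-3821/1644
  seg 1: a=5 b=-2177/822 c=-3821/548 d=5953/1644
  seg 2: a=-1 b=-9421/1644 c=533/137 d=-3073/4932
  seg 3: a=0 b=649/822 c=-941/548 d=941/3288
S(7/4) = 21717/35072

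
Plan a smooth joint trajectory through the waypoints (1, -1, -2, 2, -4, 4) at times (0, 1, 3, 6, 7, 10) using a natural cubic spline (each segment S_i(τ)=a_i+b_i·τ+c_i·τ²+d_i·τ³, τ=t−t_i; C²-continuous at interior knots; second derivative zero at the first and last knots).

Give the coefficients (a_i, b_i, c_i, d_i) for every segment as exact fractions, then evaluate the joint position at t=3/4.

  seg 0: a=1 b=-3197/1548 c=0 d=101/1548
  seg 1: a=-1 b=-1447/774 c=101/516 d=757/3096
  seg 2: a=-2 b=715/387 c=143/86 d=-4259/6966
  seg 3: a=2 b=-3625/774 c=-1486/387 d=217/86
  seg 4: a=-4 b=-1855/387 c=2887/774 d=-2887/6966
S(3/4) = -17219/33024

Δ: Δ0=-2, Δ1=-1/2, Δ2=4/3, Δ3=-6, Δ4=8/3
row 1: diag=6, rhs=9; c'=1/3, d'=3/2
row 2: denom=10−2·1/3=28/3; d'=(11−2·3/2)/(28/3)=6/7
row 3: denom=8−3·9/28=197/28; d'=(-44−3·6/7)/(197/28)=-1304/197
row 4: denom=8−1·28/197=1548/197; d'=(52−1·-1304/197)/(1548/197)=2887/387
back: M4=2887/387
back: M3=-1304/197−28/197·2887/387=-2972/387
back: M2=6/7−9/28·-2972/387=143/43
back: M1=3/2−1/3·143/43=101/258
M: M0=0, M1=101/258, M2=143/43, M3=-2972/387, M4=2887/387, M5=0
seg 0: a=1, c=M0/2=0, d=(M1−M0)/(6·1)=101/1548, b=Δ0−h0·(2M0+M1)/6=-3197/1548
seg 1: a=-1, c=M1/2=101/516, d=(M2−M1)/(6·2)=757/3096, b=Δ1−h1·(2M1+M2)/6=-1447/774
seg 2: a=-2, c=M2/2=143/86, d=(M3−M2)/(6·3)=-4259/6966, b=Δ2−h2·(2M2+M3)/6=715/387
seg 3: a=2, c=M3/2=-1486/387, d=(M4−M3)/(6·1)=217/86, b=Δ3−h3·(2M3+M4)/6=-3625/774
seg 4: a=-4, c=M4/2=2887/774, d=(M5−M4)/(6·3)=-2887/6966, b=Δ4−h4·(2M4+M5)/6=-1855/387
t_q=3/4 → seg 0, τ=3/4; S=1+-3197/1548·τ+0·τ²+101/1548·τ³=-17219/33024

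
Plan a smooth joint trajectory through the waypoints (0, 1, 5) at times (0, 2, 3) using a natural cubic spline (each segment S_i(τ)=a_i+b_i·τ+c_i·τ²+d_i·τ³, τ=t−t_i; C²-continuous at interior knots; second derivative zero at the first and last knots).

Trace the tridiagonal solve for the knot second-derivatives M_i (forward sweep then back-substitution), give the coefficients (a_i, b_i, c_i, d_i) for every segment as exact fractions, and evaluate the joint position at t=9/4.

Δ: Δ0=1/2, Δ1=4
row 1: diag=6, rhs=21; c'=1/6, d'=7/2
back: M1=7/2
M: M0=0, M1=7/2, M2=0
seg 0: a=0, c=M0/2=0, d=(M1−M0)/(6·2)=7/24, b=Δ0−h0·(2M0+M1)/6=-2/3
seg 1: a=1, c=M1/2=7/4, d=(M2−M1)/(6·1)=-7/12, b=Δ1−h1·(2M1+M2)/6=17/6
t_q=9/4 → seg 1, τ=1/4; S=1+17/6·τ+7/4·τ²+-7/12·τ³=463/256

  seg 0: a=0 b=-2/3 c=0 d=7/24
  seg 1: a=1 b=17/6 c=7/4 d=-7/12
S(9/4) = 463/256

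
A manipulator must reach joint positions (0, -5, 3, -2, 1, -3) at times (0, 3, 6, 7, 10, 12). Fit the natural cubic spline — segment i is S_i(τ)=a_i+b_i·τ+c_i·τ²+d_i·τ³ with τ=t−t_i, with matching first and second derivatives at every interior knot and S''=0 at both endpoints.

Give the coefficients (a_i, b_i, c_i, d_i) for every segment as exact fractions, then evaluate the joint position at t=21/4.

Δ: Δ0=-5/3, Δ1=8/3, Δ2=-5, Δ3=1, Δ4=-2
row 1: diag=12, rhs=26; c'=1/4, d'=13/6
row 2: denom=8−3·1/4=29/4; d'=(-46−3·13/6)/(29/4)=-210/29
row 3: denom=8−1·4/29=228/29; d'=(36−1·-210/29)/(228/29)=11/2
row 4: denom=10−3·29/76=673/76; d'=(-18−3·11/2)/(673/76)=-2622/673
back: M4=-2622/673
back: M3=11/2−29/76·-2622/673=4702/673
back: M2=-210/29−4/29·4702/673=-5522/673
back: M1=13/6−1/4·-5522/673=8516/2019
M: M0=0, M1=8516/2019, M2=-5522/673, M3=4702/673, M4=-2622/673, M5=0
seg 0: a=0, c=M0/2=0, d=(M1−M0)/(6·3)=4258/18171, b=Δ0−h0·(2M0+M1)/6=-2541/673
seg 1: a=-5, c=M1/2=4258/2019, d=(M2−M1)/(6·3)=-12541/18171, b=Δ1−h1·(2M1+M2)/6=1717/673
seg 2: a=3, c=M2/2=-2761/673, d=(M3−M2)/(6·1)=1704/673, b=Δ2−h2·(2M2+M3)/6=-2308/673
seg 3: a=-2, c=M3/2=2351/673, d=(M4−M3)/(6·3)=-3662/6057, b=Δ3−h3·(2M3+M4)/6=-2718/673
seg 4: a=1, c=M4/2=-1311/673, d=(M5−M4)/(6·2)=437/1346, b=Δ4−h4·(2M4+M5)/6=402/673
t_q=21/4 → seg 1, τ=9/4; S=-5+1717/673·τ+4258/2019·τ²+-12541/18171·τ³=153145/43072

  seg 0: a=0 b=-2541/673 c=0 d=4258/18171
  seg 1: a=-5 b=1717/673 c=4258/2019 d=-12541/18171
  seg 2: a=3 b=-2308/673 c=-2761/673 d=1704/673
  seg 3: a=-2 b=-2718/673 c=2351/673 d=-3662/6057
  seg 4: a=1 b=402/673 c=-1311/673 d=437/1346
S(21/4) = 153145/43072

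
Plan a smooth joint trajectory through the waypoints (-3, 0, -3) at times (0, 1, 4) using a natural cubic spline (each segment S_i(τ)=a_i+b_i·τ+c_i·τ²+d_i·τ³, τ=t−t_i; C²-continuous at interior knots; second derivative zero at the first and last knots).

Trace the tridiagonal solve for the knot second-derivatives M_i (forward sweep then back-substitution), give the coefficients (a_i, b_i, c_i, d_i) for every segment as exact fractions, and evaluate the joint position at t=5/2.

  seg 0: a=-3 b=7/2 c=0 d=-1/2
  seg 1: a=0 b=2 c=-3/2 d=1/6
S(5/2) = 3/16

Δ: Δ0=3, Δ1=-1
row 1: diag=8, rhs=-24; c'=3/8, d'=-3
back: M1=-3
M: M0=0, M1=-3, M2=0
seg 0: a=-3, c=M0/2=0, d=(M1−M0)/(6·1)=-1/2, b=Δ0−h0·(2M0+M1)/6=7/2
seg 1: a=0, c=M1/2=-3/2, d=(M2−M1)/(6·3)=1/6, b=Δ1−h1·(2M1+M2)/6=2
t_q=5/2 → seg 1, τ=3/2; S=0+2·τ+-3/2·τ²+1/6·τ³=3/16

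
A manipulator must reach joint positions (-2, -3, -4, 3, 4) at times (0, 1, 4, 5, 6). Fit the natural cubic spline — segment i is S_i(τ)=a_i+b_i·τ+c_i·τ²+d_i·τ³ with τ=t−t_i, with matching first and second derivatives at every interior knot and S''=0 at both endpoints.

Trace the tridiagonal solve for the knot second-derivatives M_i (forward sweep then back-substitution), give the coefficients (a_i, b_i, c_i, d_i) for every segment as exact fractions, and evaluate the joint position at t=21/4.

  seg 0: a=-2 b=-95/159 c=0 d=-64/159
  seg 1: a=-3 b=-287/159 c=-64/53 d=30/53
  seg 2: a=-4 b=991/159 c=206/53 d=-496/159
  seg 3: a=3 b=739/159 c=-290/53 d=290/159
S(21/4) = 6527/1696

Δ: Δ0=-1, Δ1=-1/3, Δ2=7, Δ3=1
row 1: diag=8, rhs=4; c'=3/8, d'=1/2
row 2: denom=8−3·3/8=55/8; d'=(44−3·1/2)/(55/8)=68/11
row 3: denom=4−1·8/55=212/55; d'=(-36−1·68/11)/(212/55)=-580/53
back: M3=-580/53
back: M2=68/11−8/55·-580/53=412/53
back: M1=1/2−3/8·412/53=-128/53
M: M0=0, M1=-128/53, M2=412/53, M3=-580/53, M4=0
seg 0: a=-2, c=M0/2=0, d=(M1−M0)/(6·1)=-64/159, b=Δ0−h0·(2M0+M1)/6=-95/159
seg 1: a=-3, c=M1/2=-64/53, d=(M2−M1)/(6·3)=30/53, b=Δ1−h1·(2M1+M2)/6=-287/159
seg 2: a=-4, c=M2/2=206/53, d=(M3−M2)/(6·1)=-496/159, b=Δ2−h2·(2M2+M3)/6=991/159
seg 3: a=3, c=M3/2=-290/53, d=(M4−M3)/(6·1)=290/159, b=Δ3−h3·(2M3+M4)/6=739/159
t_q=21/4 → seg 3, τ=1/4; S=3+739/159·τ+-290/53·τ²+290/159·τ³=6527/1696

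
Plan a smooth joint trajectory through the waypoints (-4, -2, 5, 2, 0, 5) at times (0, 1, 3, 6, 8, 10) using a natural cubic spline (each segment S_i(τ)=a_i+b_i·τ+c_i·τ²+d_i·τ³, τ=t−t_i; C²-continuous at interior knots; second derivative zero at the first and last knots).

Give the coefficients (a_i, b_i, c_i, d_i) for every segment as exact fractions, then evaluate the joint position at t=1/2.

Δ: Δ0=2, Δ1=7/2, Δ2=-1, Δ3=-1, Δ4=5/2
row 1: diag=6, rhs=9; c'=1/3, d'=3/2
row 2: denom=10−2·1/3=28/3; d'=(-27−2·3/2)/(28/3)=-45/14
row 3: denom=10−3·9/28=253/28; d'=(0−3·-45/14)/(253/28)=270/253
row 4: denom=8−2·56/253=1912/253; d'=(21−2·270/253)/(1912/253)=4773/1912
back: M4=4773/1912
back: M3=270/253−56/253·4773/1912=123/239
back: M2=-45/14−9/28·123/239=-3231/956
back: M1=3/2−1/3·-3231/956=2511/956
M: M0=0, M1=2511/956, M2=-3231/956, M3=123/239, M4=4773/1912, M5=0
seg 0: a=-4, c=M0/2=0, d=(M1−M0)/(6·1)=837/1912, b=Δ0−h0·(2M0+M1)/6=2987/1912
seg 1: a=-2, c=M1/2=2511/1912, d=(M2−M1)/(6·2)=-957/1912, b=Δ1−h1·(2M1+M2)/6=2749/956
seg 2: a=5, c=M2/2=-3231/1912, d=(M3−M2)/(6·3)=1241/5736, b=Δ2−h2·(2M2+M3)/6=2029/956
seg 3: a=2, c=M3/2=123/478, d=(M4−M3)/(6·2)=1263/7648, b=Δ3−h3·(2M3+M4)/6=-4159/1912
seg 4: a=0, c=M4/2=4773/3824, d=(M5−M4)/(6·2)=-1591/7648, b=Δ4−h4·(2M4+M5)/6=799/956
t_q=1/2 → seg 0, τ=1/2; S=-4+2987/1912·τ+0·τ²+837/1912·τ³=-48399/15296

  seg 0: a=-4 b=2987/1912 c=0 d=837/1912
  seg 1: a=-2 b=2749/956 c=2511/1912 d=-957/1912
  seg 2: a=5 b=2029/956 c=-3231/1912 d=1241/5736
  seg 3: a=2 b=-4159/1912 c=123/478 d=1263/7648
  seg 4: a=0 b=799/956 c=4773/3824 d=-1591/7648
S(1/2) = -48399/15296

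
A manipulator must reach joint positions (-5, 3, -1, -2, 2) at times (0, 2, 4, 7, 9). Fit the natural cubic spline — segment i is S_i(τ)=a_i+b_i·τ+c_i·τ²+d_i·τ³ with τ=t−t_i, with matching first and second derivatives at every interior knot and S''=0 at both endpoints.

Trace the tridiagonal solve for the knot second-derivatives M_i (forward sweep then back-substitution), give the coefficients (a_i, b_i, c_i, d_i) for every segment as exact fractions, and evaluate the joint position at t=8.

Δ: Δ0=4, Δ1=-2, Δ2=-1/3, Δ3=2
row 1: diag=8, rhs=-36; c'=1/4, d'=-9/2
row 2: denom=10−2·1/4=19/2; d'=(10−2·-9/2)/(19/2)=2
row 3: denom=10−3·6/19=172/19; d'=(14−3·2)/(172/19)=38/43
back: M3=38/43
back: M2=2−6/19·38/43=74/43
back: M1=-9/2−1/4·74/43=-212/43
M: M0=0, M1=-212/43, M2=74/43, M3=38/43, M4=0
seg 0: a=-5, c=M0/2=0, d=(M1−M0)/(6·2)=-53/129, b=Δ0−h0·(2M0+M1)/6=728/129
seg 1: a=3, c=M1/2=-106/43, d=(M2−M1)/(6·2)=143/258, b=Δ1−h1·(2M1+M2)/6=92/129
seg 2: a=-1, c=M2/2=37/43, d=(M3−M2)/(6·3)=-2/43, b=Δ2−h2·(2M2+M3)/6=-322/129
seg 3: a=-2, c=M3/2=19/43, d=(M4−M3)/(6·2)=-19/258, b=Δ3−h3·(2M3+M4)/6=182/129
t_q=8 → seg 3, τ=1; S=-2+182/129·τ+19/43·τ²+-19/258·τ³=-19/86

  seg 0: a=-5 b=728/129 c=0 d=-53/129
  seg 1: a=3 b=92/129 c=-106/43 d=143/258
  seg 2: a=-1 b=-322/129 c=37/43 d=-2/43
  seg 3: a=-2 b=182/129 c=19/43 d=-19/258
S(8) = -19/86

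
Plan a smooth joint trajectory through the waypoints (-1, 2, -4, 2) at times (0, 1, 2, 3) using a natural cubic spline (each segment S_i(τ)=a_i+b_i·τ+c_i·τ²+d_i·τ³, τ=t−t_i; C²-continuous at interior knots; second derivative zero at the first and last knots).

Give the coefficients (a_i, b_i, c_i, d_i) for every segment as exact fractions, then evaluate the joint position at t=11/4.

Δ: Δ0=3, Δ1=-6, Δ2=6
row 1: diag=4, rhs=-54; c'=1/4, d'=-27/2
row 2: denom=4−1·1/4=15/4; d'=(72−1·-27/2)/(15/4)=114/5
back: M2=114/5
back: M1=-27/2−1/4·114/5=-96/5
M: M0=0, M1=-96/5, M2=114/5, M3=0
seg 0: a=-1, c=M0/2=0, d=(M1−M0)/(6·1)=-16/5, b=Δ0−h0·(2M0+M1)/6=31/5
seg 1: a=2, c=M1/2=-48/5, d=(M2−M1)/(6·1)=7, b=Δ1−h1·(2M1+M2)/6=-17/5
seg 2: a=-4, c=M2/2=57/5, d=(M3−M2)/(6·1)=-19/5, b=Δ2−h2·(2M2+M3)/6=-8/5
t_q=11/4 → seg 2, τ=3/4; S=-4+-8/5·τ+57/5·τ²+-19/5·τ³=-25/64

  seg 0: a=-1 b=31/5 c=0 d=-16/5
  seg 1: a=2 b=-17/5 c=-48/5 d=7
  seg 2: a=-4 b=-8/5 c=57/5 d=-19/5
S(11/4) = -25/64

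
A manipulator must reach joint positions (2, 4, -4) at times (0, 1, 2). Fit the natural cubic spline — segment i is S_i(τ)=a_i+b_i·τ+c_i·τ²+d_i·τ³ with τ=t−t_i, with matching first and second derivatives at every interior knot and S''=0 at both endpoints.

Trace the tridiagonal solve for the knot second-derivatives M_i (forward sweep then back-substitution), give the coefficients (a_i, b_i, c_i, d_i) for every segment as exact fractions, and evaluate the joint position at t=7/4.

  seg 0: a=2 b=9/2 c=0 d=-5/2
  seg 1: a=4 b=-3 c=-15/2 d=5/2
S(7/4) = -181/128

Δ: Δ0=2, Δ1=-8
row 1: diag=4, rhs=-60; c'=1/4, d'=-15
back: M1=-15
M: M0=0, M1=-15, M2=0
seg 0: a=2, c=M0/2=0, d=(M1−M0)/(6·1)=-5/2, b=Δ0−h0·(2M0+M1)/6=9/2
seg 1: a=4, c=M1/2=-15/2, d=(M2−M1)/(6·1)=5/2, b=Δ1−h1·(2M1+M2)/6=-3
t_q=7/4 → seg 1, τ=3/4; S=4+-3·τ+-15/2·τ²+5/2·τ³=-181/128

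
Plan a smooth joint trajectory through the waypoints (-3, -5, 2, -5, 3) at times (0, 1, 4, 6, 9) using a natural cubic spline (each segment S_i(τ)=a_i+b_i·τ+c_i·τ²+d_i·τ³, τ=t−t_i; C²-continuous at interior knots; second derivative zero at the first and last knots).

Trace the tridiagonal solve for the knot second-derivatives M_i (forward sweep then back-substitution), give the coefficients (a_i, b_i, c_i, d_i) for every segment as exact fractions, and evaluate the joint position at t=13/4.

Δ: Δ0=-2, Δ1=7/3, Δ2=-7/2, Δ3=8/3
row 1: diag=8, rhs=26; c'=3/8, d'=13/4
row 2: denom=10−3·3/8=71/8; d'=(-35−3·13/4)/(71/8)=-358/71
row 3: denom=10−2·16/71=678/71; d'=(37−2·-358/71)/(678/71)=3343/678
back: M3=3343/678
back: M2=-358/71−16/71·3343/678=-2086/339
back: M1=13/4−3/8·-2086/339=628/113
M: M0=0, M1=628/113, M2=-2086/339, M3=3343/678, M4=0
seg 0: a=-3, c=M0/2=0, d=(M1−M0)/(6·1)=314/339, b=Δ0−h0·(2M0+M1)/6=-992/339
seg 1: a=-5, c=M1/2=314/113, d=(M2−M1)/(6·3)=-1985/3051, b=Δ1−h1·(2M1+M2)/6=-50/339
seg 2: a=2, c=M2/2=-1043/339, d=(M3−M2)/(6·2)=835/904, b=Δ2−h2·(2M2+M3)/6=-353/339
seg 3: a=-5, c=M3/2=3343/1356, d=(M4−M3)/(6·3)=-3343/12204, b=Δ3−h3·(2M3+M4)/6=-1535/678
t_q=13/4 → seg 1, τ=9/4; S=-5+-50/339·τ+314/113·τ²+-1985/3051·τ³=9581/7232

  seg 0: a=-3 b=-992/339 c=0 d=314/339
  seg 1: a=-5 b=-50/339 c=314/113 d=-1985/3051
  seg 2: a=2 b=-353/339 c=-1043/339 d=835/904
  seg 3: a=-5 b=-1535/678 c=3343/1356 d=-3343/12204
S(13/4) = 9581/7232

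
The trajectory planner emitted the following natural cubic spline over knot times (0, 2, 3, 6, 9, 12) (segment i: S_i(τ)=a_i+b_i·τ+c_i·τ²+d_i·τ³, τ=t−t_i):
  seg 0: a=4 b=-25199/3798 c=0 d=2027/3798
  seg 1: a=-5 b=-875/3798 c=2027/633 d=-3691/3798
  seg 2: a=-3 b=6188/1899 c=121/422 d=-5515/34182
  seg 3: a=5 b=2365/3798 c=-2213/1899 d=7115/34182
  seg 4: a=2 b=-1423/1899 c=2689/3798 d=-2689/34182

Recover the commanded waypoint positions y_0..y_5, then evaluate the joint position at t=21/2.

y_0 = S_0(0) = a_0 = 4
y_1 = S_1(0) = a_1 = -5
y_2 = S_2(0) = a_2 = -3
y_3 = S_3(0) = a_3 = 5
y_4 = S_4(0) = a_4 = 2
y_5 = S_4(3) = 4
t_q=21/2 is in segment 4 (τ=3/2); S_4(τ)=7439/3376

y_0=4 y_1=-5 y_2=-3 y_3=5 y_4=2 y_5=4
S(21/2) = 7439/3376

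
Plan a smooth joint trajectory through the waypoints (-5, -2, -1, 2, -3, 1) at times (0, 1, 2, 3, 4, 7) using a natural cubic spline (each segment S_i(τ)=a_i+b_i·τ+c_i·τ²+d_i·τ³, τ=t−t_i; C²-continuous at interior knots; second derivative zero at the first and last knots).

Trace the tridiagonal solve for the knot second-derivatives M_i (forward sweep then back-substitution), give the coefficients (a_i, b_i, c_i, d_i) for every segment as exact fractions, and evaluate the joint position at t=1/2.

Δ: Δ0=3, Δ1=1, Δ2=3, Δ3=-5, Δ4=4/3
row 1: diag=4, rhs=-12; c'=1/4, d'=-3
row 2: denom=4−1·1/4=15/4; d'=(12−1·-3)/(15/4)=4
row 3: denom=4−1·4/15=56/15; d'=(-48−1·4)/(56/15)=-195/14
row 4: denom=8−1·15/56=433/56; d'=(38−1·-195/14)/(433/56)=2908/433
back: M4=2908/433
back: M3=-195/14−15/56·2908/433=-6810/433
back: M2=4−4/15·-6810/433=3548/433
back: M1=-3−1/4·3548/433=-2186/433
M: M0=0, M1=-2186/433, M2=3548/433, M3=-6810/433, M4=2908/433, M5=0
seg 0: a=-5, c=M0/2=0, d=(M1−M0)/(6·1)=-1093/1299, b=Δ0−h0·(2M0+M1)/6=4990/1299
seg 1: a=-2, c=M1/2=-1093/433, d=(M2−M1)/(6·1)=2867/1299, b=Δ1−h1·(2M1+M2)/6=1711/1299
seg 2: a=-1, c=M2/2=1774/433, d=(M3−M2)/(6·1)=-5179/1299, b=Δ2−h2·(2M2+M3)/6=3754/1299
seg 3: a=2, c=M3/2=-3405/433, d=(M4−M3)/(6·1)=4859/1299, b=Δ3−h3·(2M3+M4)/6=-1139/1299
seg 4: a=-3, c=M4/2=1454/433, d=(M5−M4)/(6·3)=-1454/3897, b=Δ4−h4·(2M4+M5)/6=-6992/1299
t_q=1/2 → seg 0, τ=1/2; S=-5+4990/1299·τ+0·τ²+-1093/1299·τ³=-11031/3464

  seg 0: a=-5 b=4990/1299 c=0 d=-1093/1299
  seg 1: a=-2 b=1711/1299 c=-1093/433 d=2867/1299
  seg 2: a=-1 b=3754/1299 c=1774/433 d=-5179/1299
  seg 3: a=2 b=-1139/1299 c=-3405/433 d=4859/1299
  seg 4: a=-3 b=-6992/1299 c=1454/433 d=-1454/3897
S(1/2) = -11031/3464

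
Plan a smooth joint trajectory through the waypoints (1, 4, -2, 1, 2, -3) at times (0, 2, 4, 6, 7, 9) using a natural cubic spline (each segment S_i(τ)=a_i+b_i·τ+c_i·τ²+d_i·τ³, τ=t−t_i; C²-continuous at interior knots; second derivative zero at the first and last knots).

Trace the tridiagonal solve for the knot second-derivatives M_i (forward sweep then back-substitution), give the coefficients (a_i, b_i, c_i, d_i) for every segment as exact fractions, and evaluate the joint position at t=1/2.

Δ: Δ0=3/2, Δ1=-3, Δ2=3/2, Δ3=1, Δ4=-5/2
row 1: diag=8, rhs=-27; c'=1/4, d'=-27/8
row 2: denom=8−2·1/4=15/2; d'=(27−2·-27/8)/(15/2)=9/2
row 3: denom=6−2·4/15=82/15; d'=(-3−2·9/2)/(82/15)=-90/41
row 4: denom=6−1·15/82=477/82; d'=(-21−1·-90/41)/(477/82)=-514/159
back: M4=-514/159
back: M3=-90/41−15/82·-514/159=-85/53
back: M2=9/2−4/15·-85/53=1567/318
back: M1=-27/8−1/4·1567/318=-1465/318
M: M0=0, M1=-1465/318, M2=1567/318, M3=-85/53, M4=-514/159, M5=0
seg 0: a=1, c=M0/2=0, d=(M1−M0)/(6·2)=-1465/3816, b=Δ0−h0·(2M0+M1)/6=1448/477
seg 1: a=4, c=M1/2=-1465/636, d=(M2−M1)/(6·2)=379/477, b=Δ1−h1·(2M1+M2)/6=-1499/954
seg 2: a=-2, c=M2/2=1567/636, d=(M3−M2)/(6·2)=-2077/3816, b=Δ2−h2·(2M2+M3)/6=-1193/954
seg 3: a=1, c=M3/2=-85/106, d=(M4−M3)/(6·1)=-259/954, b=Δ3−h3·(2M3+M4)/6=989/477
seg 4: a=2, c=M4/2=-257/159, d=(M5−M4)/(6·2)=257/954, b=Δ4−h4·(2M4+M5)/6=-329/954
t_q=1/2 → seg 0, τ=1/2; S=1+1448/477·τ+0·τ²+-1465/3816·τ³=25133/10176

  seg 0: a=1 b=1448/477 c=0 d=-1465/3816
  seg 1: a=4 b=-1499/954 c=-1465/636 d=379/477
  seg 2: a=-2 b=-1193/954 c=1567/636 d=-2077/3816
  seg 3: a=1 b=989/477 c=-85/106 d=-259/954
  seg 4: a=2 b=-329/954 c=-257/159 d=257/954
S(1/2) = 25133/10176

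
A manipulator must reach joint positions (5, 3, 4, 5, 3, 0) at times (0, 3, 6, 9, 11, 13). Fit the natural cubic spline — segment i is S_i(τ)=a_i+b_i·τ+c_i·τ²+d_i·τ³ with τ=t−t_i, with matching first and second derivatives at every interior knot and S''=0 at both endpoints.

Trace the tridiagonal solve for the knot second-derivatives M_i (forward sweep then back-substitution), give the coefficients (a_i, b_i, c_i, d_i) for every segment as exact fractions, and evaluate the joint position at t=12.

  seg 0: a=5 b=-947/1044 c=0 d=251/9396
  seg 1: a=3 b=-97/522 c=251/1044 d=-211/9396
  seg 2: a=4 b=679/1044 c=10/261 d=-451/9396
  seg 3: a=5 b=-217/522 c=-137/348 d=53/1044
  seg 4: a=3 b=-721/522 c=-31/348 d=31/2088
S(12) = 1075/696

Δ: Δ0=-2/3, Δ1=1/3, Δ2=1/3, Δ3=-1, Δ4=-3/2
row 1: diag=12, rhs=6; c'=1/4, d'=1/2
row 2: denom=12−3·1/4=45/4; d'=(0−3·1/2)/(45/4)=-2/15
row 3: denom=10−3·4/15=46/5; d'=(-8−3·-2/15)/(46/5)=-19/23
row 4: denom=8−2·5/23=174/23; d'=(-3−2·-19/23)/(174/23)=-31/174
back: M4=-31/174
back: M3=-19/23−5/23·-31/174=-137/174
back: M2=-2/15−4/15·-137/174=20/261
back: M1=1/2−1/4·20/261=251/522
M: M0=0, M1=251/522, M2=20/261, M3=-137/174, M4=-31/174, M5=0
seg 0: a=5, c=M0/2=0, d=(M1−M0)/(6·3)=251/9396, b=Δ0−h0·(2M0+M1)/6=-947/1044
seg 1: a=3, c=M1/2=251/1044, d=(M2−M1)/(6·3)=-211/9396, b=Δ1−h1·(2M1+M2)/6=-97/522
seg 2: a=4, c=M2/2=10/261, d=(M3−M2)/(6·3)=-451/9396, b=Δ2−h2·(2M2+M3)/6=679/1044
seg 3: a=5, c=M3/2=-137/348, d=(M4−M3)/(6·2)=53/1044, b=Δ3−h3·(2M3+M4)/6=-217/522
seg 4: a=3, c=M4/2=-31/348, d=(M5−M4)/(6·2)=31/2088, b=Δ4−h4·(2M4+M5)/6=-721/522
t_q=12 → seg 4, τ=1; S=3+-721/522·τ+-31/348·τ²+31/2088·τ³=1075/696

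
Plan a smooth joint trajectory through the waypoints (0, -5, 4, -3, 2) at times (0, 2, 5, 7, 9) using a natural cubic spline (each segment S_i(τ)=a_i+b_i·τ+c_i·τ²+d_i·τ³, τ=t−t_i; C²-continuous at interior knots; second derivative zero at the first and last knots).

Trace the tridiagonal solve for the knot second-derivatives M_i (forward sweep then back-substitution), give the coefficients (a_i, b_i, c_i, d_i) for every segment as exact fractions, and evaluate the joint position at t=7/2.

  seg 0: a=0 b=-735/172 c=0 d=305/688
  seg 1: a=-5 b=45/43 c=915/344 d=-691/1032
  seg 2: a=4 b=-369/344 c=-579/172 d=1481/1376
  seg 3: a=-3 b=-279/172 c=2127/688 d=-709/1376
S(7/2) = 811/2752

Δ: Δ0=-5/2, Δ1=3, Δ2=-7/2, Δ3=5/2
row 1: diag=10, rhs=33; c'=3/10, d'=33/10
row 2: denom=10−3·3/10=91/10; d'=(-39−3·33/10)/(91/10)=-489/91
row 3: denom=8−2·20/91=688/91; d'=(36−2·-489/91)/(688/91)=2127/344
back: M3=2127/344
back: M2=-489/91−20/91·2127/344=-579/86
back: M1=33/10−3/10·-579/86=915/172
M: M0=0, M1=915/172, M2=-579/86, M3=2127/344, M4=0
seg 0: a=0, c=M0/2=0, d=(M1−M0)/(6·2)=305/688, b=Δ0−h0·(2M0+M1)/6=-735/172
seg 1: a=-5, c=M1/2=915/344, d=(M2−M1)/(6·3)=-691/1032, b=Δ1−h1·(2M1+M2)/6=45/43
seg 2: a=4, c=M2/2=-579/172, d=(M3−M2)/(6·2)=1481/1376, b=Δ2−h2·(2M2+M3)/6=-369/344
seg 3: a=-3, c=M3/2=2127/688, d=(M4−M3)/(6·2)=-709/1376, b=Δ3−h3·(2M3+M4)/6=-279/172
t_q=7/2 → seg 1, τ=3/2; S=-5+45/43·τ+915/344·τ²+-691/1032·τ³=811/2752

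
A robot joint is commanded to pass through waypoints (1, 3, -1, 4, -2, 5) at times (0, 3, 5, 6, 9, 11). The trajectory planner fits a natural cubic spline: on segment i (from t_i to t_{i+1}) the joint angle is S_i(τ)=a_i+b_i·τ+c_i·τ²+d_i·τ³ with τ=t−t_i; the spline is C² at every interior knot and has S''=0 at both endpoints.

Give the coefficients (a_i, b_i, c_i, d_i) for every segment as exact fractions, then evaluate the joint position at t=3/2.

Δ: Δ0=2/3, Δ1=-2, Δ2=5, Δ3=-2, Δ4=7/2
row 1: diag=10, rhs=-16; c'=1/5, d'=-8/5
row 2: denom=6−2·1/5=28/5; d'=(42−2·-8/5)/(28/5)=113/14
row 3: denom=8−1·5/28=219/28; d'=(-42−1·113/14)/(219/28)=-1402/219
row 4: denom=10−3·28/73=646/73; d'=(33−3·-1402/219)/(646/73)=3811/646
back: M4=3811/646
back: M3=-1402/219−28/73·3811/646=-8396/969
back: M2=113/14−5/28·-8396/969=18641/1938
back: M1=-8/5−1/5·18641/1938=-6829/1938
M: M0=0, M1=-6829/1938, M2=18641/1938, M3=-8396/969, M4=3811/646, M5=0
seg 0: a=1, c=M0/2=0, d=(M1−M0)/(6·3)=-6829/34884, b=Δ0−h0·(2M0+M1)/6=9413/3876
seg 1: a=3, c=M1/2=-6829/3876, d=(M2−M1)/(6·2)=1415/1292, b=Δ1−h1·(2M1+M2)/6=-5537/1938
seg 2: a=-1, c=M2/2=18641/3876, d=(M3−M2)/(6·1)=-3937/1292, b=Δ2−h2·(2M2+M3)/6=6275/1938
seg 3: a=4, c=M3/2=-4198/969, d=(M4−M3)/(6·3)=28225/34884, b=Δ3−h3·(2M3+M4)/6=847/228
seg 4: a=-2, c=M4/2=3811/1292, d=(M5−M4)/(6·2)=-3811/7752, b=Δ4−h4·(2M4+M5)/6=-839/1938
t_q=3/2 → seg 0, τ=3/2; S=1+9413/3876·τ+0·τ²+-6829/34884·τ³=41159/10336

  seg 0: a=1 b=9413/3876 c=0 d=-6829/34884
  seg 1: a=3 b=-5537/1938 c=-6829/3876 d=1415/1292
  seg 2: a=-1 b=6275/1938 c=18641/3876 d=-3937/1292
  seg 3: a=4 b=847/228 c=-4198/969 d=28225/34884
  seg 4: a=-2 b=-839/1938 c=3811/1292 d=-3811/7752
S(3/2) = 41159/10336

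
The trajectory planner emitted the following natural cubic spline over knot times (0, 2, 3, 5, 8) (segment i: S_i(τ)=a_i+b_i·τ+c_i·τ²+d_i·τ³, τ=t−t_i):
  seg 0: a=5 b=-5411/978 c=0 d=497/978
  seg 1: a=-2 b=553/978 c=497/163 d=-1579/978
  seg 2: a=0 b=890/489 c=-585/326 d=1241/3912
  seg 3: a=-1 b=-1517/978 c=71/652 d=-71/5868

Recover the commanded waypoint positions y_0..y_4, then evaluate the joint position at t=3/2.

y_0 = S_0(0) = a_0 = 5
y_1 = S_1(0) = a_1 = -2
y_2 = S_2(0) = a_2 = 0
y_3 = S_3(0) = a_3 = -1
y_4 = S_3(3) = -5
t_q=3/2 is in segment 0 (τ=3/2); S_0(τ)=-4131/2608

y_0=5 y_1=-2 y_2=0 y_3=-1 y_4=-5
S(3/2) = -4131/2608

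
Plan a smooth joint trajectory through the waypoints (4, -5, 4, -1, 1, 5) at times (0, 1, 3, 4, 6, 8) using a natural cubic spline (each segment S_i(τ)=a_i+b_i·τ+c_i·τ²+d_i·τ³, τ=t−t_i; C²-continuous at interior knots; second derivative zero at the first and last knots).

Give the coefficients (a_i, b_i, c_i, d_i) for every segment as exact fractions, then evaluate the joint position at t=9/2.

  seg 0: a=4 b=-1039/85 c=0 d=274/85
  seg 1: a=-5 b=-217/85 c=822/85 d=-2089/680
  seg 2: a=4 b=-25/34 c=-2979/340 d=1529/340
  seg 3: a=-1 b=-1621/340 c=402/85 d=-251/272
  seg 4: a=1 b=523/170 c=-549/680 d=183/1360
S(9/2) = -25207/10880

Δ: Δ0=-9, Δ1=9/2, Δ2=-5, Δ3=1, Δ4=2
row 1: diag=6, rhs=81; c'=1/3, d'=27/2
row 2: denom=6−2·1/3=16/3; d'=(-57−2·27/2)/(16/3)=-63/4
row 3: denom=6−1·3/16=93/16; d'=(36−1·-63/4)/(93/16)=276/31
row 4: denom=8−2·32/93=680/93; d'=(6−2·276/31)/(680/93)=-549/340
back: M4=-549/340
back: M3=276/31−32/93·-549/340=804/85
back: M2=-63/4−3/16·804/85=-2979/170
back: M1=27/2−1/3·-2979/170=1644/85
M: M0=0, M1=1644/85, M2=-2979/170, M3=804/85, M4=-549/340, M5=0
seg 0: a=4, c=M0/2=0, d=(M1−M0)/(6·1)=274/85, b=Δ0−h0·(2M0+M1)/6=-1039/85
seg 1: a=-5, c=M1/2=822/85, d=(M2−M1)/(6·2)=-2089/680, b=Δ1−h1·(2M1+M2)/6=-217/85
seg 2: a=4, c=M2/2=-2979/340, d=(M3−M2)/(6·1)=1529/340, b=Δ2−h2·(2M2+M3)/6=-25/34
seg 3: a=-1, c=M3/2=402/85, d=(M4−M3)/(6·2)=-251/272, b=Δ3−h3·(2M3+M4)/6=-1621/340
seg 4: a=1, c=M4/2=-549/680, d=(M5−M4)/(6·2)=183/1360, b=Δ4−h4·(2M4+M5)/6=523/170
t_q=9/2 → seg 3, τ=1/2; S=-1+-1621/340·τ+402/85·τ²+-251/272·τ³=-25207/10880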